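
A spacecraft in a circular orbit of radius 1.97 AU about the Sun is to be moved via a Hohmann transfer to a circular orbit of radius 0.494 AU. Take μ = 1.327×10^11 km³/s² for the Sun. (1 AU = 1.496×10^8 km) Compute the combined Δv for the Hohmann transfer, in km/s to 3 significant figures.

Δv = 19.0 km/s

In km: r₁ = 1.97 × 1.496×10^8 = 2.94712×10^8 km; r₂ = 0.494 × 1.496×10^8 = 7.39024×10^7 km.
The Hohmann ellipse has a_t = (r₁ + r₂)/2 = 1.843072×10^8 km.
Circular speed at r₁: v₁ = √(μ/r₁) = √(1.327×10^11/2.94712×10^8) = 21.220 km/s.
Transfer-orbit speed at r₁ (vis-viva equation): v_a = √[μ(2/r₁ − 1/a_t)] = 13.437 km/s.
First burn Δv₁ = |v_a − v₁| = 7.783 km/s.
At r₂, v₂ = √(μ/r₂) = 42.37 km/s.
Transfer-orbit speed at r₂: v_p = √[μ(2/r₂ − 1/a_t)] = 53.58 km/s.
Second burn Δv₂ = |v₂ − v_p| = 11.21 km/s.
Δv = Δv₁ + Δv₂ = 7.783 + 11.21 = 18.99 km/s.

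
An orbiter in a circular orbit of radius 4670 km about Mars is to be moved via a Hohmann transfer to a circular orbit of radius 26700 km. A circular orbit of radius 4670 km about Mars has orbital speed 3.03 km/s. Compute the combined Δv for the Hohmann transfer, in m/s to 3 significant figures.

Δv = 1500 m/s

From the circular-orbit relation v² = μ/r at r = 4670 km: μ = v²r = (3.03)² × 4670 = 42874.8 km³/s².
Transfer-ellipse semi-major axis a_t = (r₁ + r₂)/2 = (4670 + 26700)/2 = 15685 km.
At r₁ the circular-orbit speed is v₁ = √(μ/r₁) = 3.0300 km/s.
On the transfer ellipse at r₁, v² = μ(2/r − 1/a) gives v_p = √[μ(2/r₁ − 1/a_t)] = 3.9533 km/s.
First burn Δv₁ = |v_p − v₁| = 0.9233 km/s.
At r₂, v₂ = √(μ/r₂) = 1.26720 km/s.
Transfer-orbit speed at r₂: v_a = √[μ(2/r₂ − 1/a_t)] = 0.691451 km/s.
Second burn Δv₂ = |v₂ − v_a| = 0.5757 km/s.
Total Δv = Δv₁ + Δv₂ = 1.499 km/s.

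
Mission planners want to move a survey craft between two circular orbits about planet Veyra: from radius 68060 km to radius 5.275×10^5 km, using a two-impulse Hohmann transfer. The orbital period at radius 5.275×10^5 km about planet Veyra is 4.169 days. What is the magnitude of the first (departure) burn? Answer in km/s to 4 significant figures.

Δv₁ = 8.478 km/s

From Kepler's third law T² = 4π²r³/μ at r = 5.275×10^5 km, T = 4.169 days = 4.169 × 86400 s = 3.602016×10^5 s: μ = 4π²r³/T² = 4.46618×10^7 km³/s².
Semi-major axis of the transfer orbit: a_t = (68060 + 5.275×10^5)/2 = 2.9778×10^5 km.
On the circular orbit at r = 68060 km, v_c = √(μ/r) = 25.617 km/s.
Transfer-orbit speed at the same r (vis-viva, a = a_t): v_t = √[μ(2/r − 1/a_t)] = 34.095 km/s.
Δv₁ = |v_t − v_c| = |34.095 − 25.617| = 8.478 km/s.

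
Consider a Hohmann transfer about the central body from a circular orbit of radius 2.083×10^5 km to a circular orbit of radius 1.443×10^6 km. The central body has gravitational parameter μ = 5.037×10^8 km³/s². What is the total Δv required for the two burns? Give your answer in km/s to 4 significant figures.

Transfer-ellipse semi-major axis a_t = (r₁ + r₂)/2 = (2.083×10^5 + 1.443×10^6)/2 = 8.2565×10^5 km.
Circular speed at r₁: v₁ = √(μ/r₁) = √(5.037×10^8/2.083×10^5) = 49.175 km/s.
On the transfer ellipse at r₁, v² = μ(2/r − 1/a) gives v_p = √[μ(2/r₁ − 1/a_t)] = 65.009 km/s.
First burn Δv₁ = |v_p − v₁| = 15.83 km/s.
At r₂, v₂ = √(μ/r₂) = 18.683 km/s.
Transfer-orbit speed at r₂: v_a = √[μ(2/r₂ − 1/a_t)] = 9.3842 km/s.
Second burn Δv₂ = |v₂ − v_a| = 9.299 km/s.
Total Δv = Δv₁ + Δv₂ = 25.13 km/s.

Δv = 25.13 km/s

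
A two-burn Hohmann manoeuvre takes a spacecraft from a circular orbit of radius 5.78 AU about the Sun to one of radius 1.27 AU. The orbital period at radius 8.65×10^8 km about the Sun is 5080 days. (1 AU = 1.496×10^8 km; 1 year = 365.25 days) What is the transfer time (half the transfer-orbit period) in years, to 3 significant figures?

t = 3.31 years

From Kepler's third law T² = 4π²r³/μ at r = 8.65×10^8 km, T = 5080 days = 5080 × 86400 s = 4.38912×10^8 s: μ = 4π²r³/T² = 1.32633×10^11 km³/s².
In km: r₁ = 5.78 × 1.496×10^8 = 8.64688×10^8 km; r₂ = 1.27 × 1.496×10^8 = 1.89992×10^8 km.
Transfer-ellipse semi-major axis a_t = (r₁ + r₂)/2 = (8.64688×10^8 + 1.89992×10^8)/2 = 5.2734×10^8 km.
Transfer time t = π√(a_t³/μ) = π√((5.2734×10^8)³ / 1.32633×10^11) = 1.045×10^8 s.
Converting: 1.045×10^8 s ÷ 3.15576×10^7 s/year (365.25 × 86400) = 3.31 years.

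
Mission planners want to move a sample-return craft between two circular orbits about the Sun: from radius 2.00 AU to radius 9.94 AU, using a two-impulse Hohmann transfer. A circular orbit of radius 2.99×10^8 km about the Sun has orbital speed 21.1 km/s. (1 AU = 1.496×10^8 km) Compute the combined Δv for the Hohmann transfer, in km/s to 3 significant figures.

From the circular-orbit relation v² = μ/r at r = 2.99×10^8 km: μ = v²r = (21.1)² × 2.99×10^8 = 1.33118×10^11 km³/s².
In km: r₁ = 2.00 × 1.496×10^8 = 2.992×10^8 km; r₂ = 9.94 × 1.496×10^8 = 1.487024×10^9 km.
The Hohmann ellipse has a_t = (r₁ + r₂)/2 = 8.93112×10^8 km.
Circular speed at r₁: v₁ = √(μ/r₁) = √(1.33118×10^11/2.992×10^8) = 21.093 km/s.
Transfer-orbit speed at r₁ (v² = μ(2/r − 1/a)): v_p = √[μ(2/r₁ − 1/a_t)] = 27.217 km/s.
First burn Δv₁ = |v_p − v₁| = 6.124 km/s.
Circular speed at r₂: v₂ = √(μ/r₂) = 9.461 km/s.
Transfer-orbit speed at r₂: v_a = √[μ(2/r₂ − 1/a_t)] = 5.476 km/s.
Second burn Δv₂ = |v₂ − v_a| = 3.985 km/s.
Total Δv = Δv₁ + Δv₂ = 10.11 km/s.

Δv = 10.1 km/s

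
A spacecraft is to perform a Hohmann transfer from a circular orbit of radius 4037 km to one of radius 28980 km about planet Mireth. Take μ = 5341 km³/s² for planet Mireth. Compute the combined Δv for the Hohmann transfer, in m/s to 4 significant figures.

Semi-major axis of the transfer orbit: a_t = (4037 + 28980)/2 = 16508.5 km.
Circular speed at r₁: v₁ = √(μ/r₁) = √(5341/4037) = 1.1502 km/s.
On the transfer ellipse at r₁, vis-viva gives v_p = √[μ(2/r₁ − 1/a_t)] = 1.5240 km/s.
First burn Δv₁ = |v_p − v₁| = 0.3738 km/s.
At r₂, v₂ = √(μ/r₂) = 0.4293 km/s.
Transfer-orbit speed at r₂: v_a = √[μ(2/r₂ − 1/a_t)] = 0.2123 km/s.
Second burn Δv₂ = |v₂ − v_a| = 0.2170 km/s.
Δv = Δv₁ + Δv₂ = 0.3738 + 0.2170 = 0.5908 km/s.

Δv = 590.8 m/s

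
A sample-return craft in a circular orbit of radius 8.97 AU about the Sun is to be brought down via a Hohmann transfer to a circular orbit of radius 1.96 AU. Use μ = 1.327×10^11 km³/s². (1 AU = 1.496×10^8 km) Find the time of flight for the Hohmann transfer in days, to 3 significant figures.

t = 2330 days

In km: r₁ = 8.97 × 1.496×10^8 = 1.341912×10^9 km; r₂ = 1.96 × 1.496×10^8 = 2.93216×10^8 km.
Semi-major axis of the transfer orbit: a_t = (1.341912×10^9 + 2.93216×10^8)/2 = 8.17564×10^8 km.
Transfer time t = π√(a_t³/μ) = π√((8.17564×10^8)³ / 1.327×10^11) = 2.016×10^8 s.
Converting: 2.016×10^8 s ÷ 86400 s/day = 2330 days.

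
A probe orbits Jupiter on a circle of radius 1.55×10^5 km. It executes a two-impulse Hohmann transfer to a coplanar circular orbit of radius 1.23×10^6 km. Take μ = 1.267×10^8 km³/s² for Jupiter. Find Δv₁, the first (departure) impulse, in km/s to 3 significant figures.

Δv₁ = 9.51 km/s

Semi-major axis of the transfer orbit: a_t = (1.550×10^5 + 1.230×10^6)/2 = 6.925×10^5 km.
On the circular orbit at r = 1.550×10^5 km, v_c = √(μ/r) = 28.591 km/s.
Transfer-orbit speed at the same r (vis-viva, a = a_t): v_t = √[μ(2/r − 1/a_t)] = 38.104 km/s.
Δv₁ = |v_t − v_c| = |38.104 − 28.591| = 9.513 km/s.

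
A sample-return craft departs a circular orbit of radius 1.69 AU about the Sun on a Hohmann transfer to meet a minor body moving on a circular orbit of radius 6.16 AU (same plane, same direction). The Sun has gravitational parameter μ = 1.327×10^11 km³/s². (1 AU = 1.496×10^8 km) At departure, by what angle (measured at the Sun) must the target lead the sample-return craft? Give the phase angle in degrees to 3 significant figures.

In km: r₁ = 1.69 × 1.496×10^8 = 2.52824×10^8 km; r₂ = 6.16 × 1.496×10^8 = 9.21536×10^8 km.
Semi-major axis of the transfer orbit: a_t = (2.52824×10^8 + 9.21536×10^8)/2 = 5.8718×10^8 km.
The half-period of the transfer ellipse is t = π√(a_t³/μ) = 1.227076×10^8 s.
Target angular speed ω₂ = √(μ/r₂³) = 1.302168×10^-8 rad/s.
Angle swept by the target during transfer: ω₂·t = 1.59786 rad = 91.551°.
The sample-return craft traverses 180° on the transfer ellipse, so the target must lead by 180° − 91.551° = 88.4°.

φ = 88.4°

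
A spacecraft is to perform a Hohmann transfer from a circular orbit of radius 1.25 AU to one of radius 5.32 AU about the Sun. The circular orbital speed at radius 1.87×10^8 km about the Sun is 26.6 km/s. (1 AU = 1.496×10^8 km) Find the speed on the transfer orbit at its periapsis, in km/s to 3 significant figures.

v = 33.9 km/s

From the circular-orbit relation v² = μ/r at r = 1.87×10^8 km: μ = v²r = (26.6)² × 1.87×10^8 = 1.32314×10^11 km³/s².
In km: r₁ = 1.25 × 1.496×10^8 = 1.870×10^8 km; r₂ = 5.32 × 1.496×10^8 = 7.95872×10^8 km.
Transfer-ellipse semi-major axis a_t = (r₁ + r₂)/2 = (1.870×10^8 + 7.95872×10^8)/2 = 4.91436×10^8 km.
The periapsis of the transfer ellipse is at r = 1.870×10^8 km.
From the vis-viva equation, v = √[μ(2/r − 1/a_t)] = 33.85 km/s.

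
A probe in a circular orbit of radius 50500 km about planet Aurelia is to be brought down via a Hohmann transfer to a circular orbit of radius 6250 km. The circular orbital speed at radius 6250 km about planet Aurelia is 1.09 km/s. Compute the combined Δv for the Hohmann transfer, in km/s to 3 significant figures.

Δv = 0.568 km/s

From the circular-orbit relation v² = μ/r at r = 6250 km: μ = v²r = (1.09)² × 6250 = 7425.63 km³/s².
Transfer-ellipse semi-major axis a_t = (r₁ + r₂)/2 = (50500 + 6250)/2 = 28375 km.
At r₁ the circular-orbit speed is v₁ = √(μ/r₁) = 0.3835 km/s.
On the transfer ellipse at r₁, vis-viva equation gives v_a = √[μ(2/r₁ − 1/a_t)] = 0.1800 km/s.
First burn Δv₁ = |v_a − v₁| = 0.2035 km/s.
Circular speed at r₂: v₂ = √(μ/r₂) = 1.0900 km/s.
Transfer-orbit speed at r₂: v_p = √[μ(2/r₂ − 1/a_t)] = 1.4541 km/s.
Second burn Δv₂ = |v₂ − v_p| = 0.3641 km/s.
Total Δv = Δv₁ + Δv₂ = 0.5676 km/s.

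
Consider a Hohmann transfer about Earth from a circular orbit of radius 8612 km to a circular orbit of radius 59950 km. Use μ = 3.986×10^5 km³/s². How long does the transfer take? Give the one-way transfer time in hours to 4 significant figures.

t = 8.773 hours

The Hohmann ellipse has a_t = (r₁ + r₂)/2 = 34281 km.
Half the transfer-orbit period gives t = π√(a_t³/μ) = 31584 s.
Converting: 31584 s ÷ 3600 s/hour = 8.773 hours.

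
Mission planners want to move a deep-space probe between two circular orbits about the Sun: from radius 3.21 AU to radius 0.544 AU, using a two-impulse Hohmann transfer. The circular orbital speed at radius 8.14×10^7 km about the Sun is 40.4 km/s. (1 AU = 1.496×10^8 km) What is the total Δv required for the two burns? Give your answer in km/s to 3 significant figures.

Δv = 20.1 km/s

From the circular-orbit relation v² = μ/r at r = 8.14×10^7 km: μ = v²r = (40.4)² × 8.14×10^7 = 1.32858×10^11 km³/s².
In km: r₁ = 3.21 × 1.496×10^8 = 4.80216×10^8 km; r₂ = 0.544 × 1.496×10^8 = 8.13824×10^7 km.
Semi-major axis of the transfer orbit: a_t = (4.80216×10^8 + 8.13824×10^7)/2 = 2.807992×10^8 km.
At r₁ the circular-orbit speed is v₁ = √(μ/r₁) = 16.6332 km/s.
On the transfer ellipse at r₁, v² = μ(2/r − 1/a) gives v_a = √[μ(2/r₁ − 1/a_t)] = 8.95453 km/s.
First burn Δv₁ = |v_a − v₁| = 7.679 km/s.
Circular speed at r₂: v₂ = √(μ/r₂) = 40.404 km/s.
Transfer-orbit speed at r₂: v_p = √[μ(2/r₂ − 1/a_t)] = 52.838 km/s.
Second burn Δv₂ = |v₂ − v_p| = 12.43 km/s.
Total Δv = Δv₁ + Δv₂ = 20.11 km/s.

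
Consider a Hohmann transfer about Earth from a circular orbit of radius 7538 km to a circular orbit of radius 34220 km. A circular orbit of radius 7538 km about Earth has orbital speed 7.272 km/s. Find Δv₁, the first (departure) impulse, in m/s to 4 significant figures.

From the circular-orbit relation v² = μ/r at r = 7538 km: μ = v²r = (7.272)² × 7538 = 3.98624×10^5 km³/s².
The Hohmann ellipse has a_t = (r₁ + r₂)/2 = 20879 km.
On the circular orbit at r = 7538 km, v_c = √(μ/r) = 7.272 km/s.
Vis-viva on the transfer ellipse at r = 7538 km gives v_t = √[μ(2/r − 1/a_t)] = 9.310 km/s.
Δv₁ = |v_t − v_c| = |9.310 − 7.272| = 2.038 km/s.

Δv₁ = 2038 m/s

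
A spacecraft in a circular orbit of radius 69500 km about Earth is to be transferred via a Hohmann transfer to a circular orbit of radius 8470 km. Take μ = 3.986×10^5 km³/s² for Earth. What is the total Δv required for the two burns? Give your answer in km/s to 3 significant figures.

Δv = 3.58 km/s

Transfer-ellipse semi-major axis a_t = (r₁ + r₂)/2 = (69500 + 8470)/2 = 38985 km.
Circular speed at r₁: v₁ = √(μ/r₁) = √(3.986×10^5/69500) = 2.395 km/s.
On the transfer ellipse at r₁, v² = μ(2/r − 1/a) gives v_a = √[μ(2/r₁ − 1/a_t)] = 1.116 km/s.
First burn Δv₁ = |v_a − v₁| = 1.279 km/s.
Circular speed at r₂: v₂ = √(μ/r₂) = 6.860 km/s.
Transfer-orbit speed at r₂: v_p = √[μ(2/r₂ − 1/a_t)] = 9.159 km/s.
Second burn Δv₂ = |v₂ − v_p| = 2.299 km/s.
Δv = Δv₁ + Δv₂ = 1.279 + 2.299 = 3.578 km/s.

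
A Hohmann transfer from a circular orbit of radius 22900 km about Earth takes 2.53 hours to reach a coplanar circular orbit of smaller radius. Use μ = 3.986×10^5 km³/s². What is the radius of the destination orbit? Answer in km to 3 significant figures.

r₂ = 7030 km

Transfer time t = 2.53 hours = 9108 s, and t = π√(a_t³/μ).
So a_t = (μ t²/π²)^(1/3) = (3.986×10^5 × (9108)² / π²)^(1/3) = 14963 km.
Since a_t = (r₁ + r₂)/2, r₂ = 2a_t − r₁ = 2×14963 − 22900 = 7026 km.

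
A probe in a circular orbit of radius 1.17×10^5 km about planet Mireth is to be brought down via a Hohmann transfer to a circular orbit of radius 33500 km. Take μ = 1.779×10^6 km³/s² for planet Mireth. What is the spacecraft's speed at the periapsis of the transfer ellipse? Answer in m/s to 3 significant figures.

Transfer-ellipse semi-major axis a_t = (r₁ + r₂)/2 = (1.170×10^5 + 33500)/2 = 75250 km.
The periapsis of the transfer ellipse is at r = 33500 km.
Vis-viva: v = √[μ(2/r − 1/a_t)] = √[1.779×10^6 × (2/33500 − 1/75250)] = 9.087 km/s.

v = 9090 m/s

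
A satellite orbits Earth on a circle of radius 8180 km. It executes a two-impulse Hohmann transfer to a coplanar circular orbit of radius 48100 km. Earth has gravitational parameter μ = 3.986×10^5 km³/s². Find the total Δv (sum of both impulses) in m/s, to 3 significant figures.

Δv = 3470 m/s

Semi-major axis of the transfer orbit: a_t = (8180 + 48100)/2 = 28140 km.
At r₁ the circular-orbit speed is v₁ = √(μ/r₁) = 6.9806 km/s.
Transfer-orbit speed at r₁ (vis-viva): v_p = √[μ(2/r₁ − 1/a_t)] = 9.1265 km/s.
First burn Δv₁ = |v_p − v₁| = 2.146 km/s.
Circular speed at r₂: v₂ = √(μ/r₂) = 2.879 km/s.
Transfer-orbit speed at r₂: v_a = √[μ(2/r₂ − 1/a_t)] = 1.552 km/s.
Second burn Δv₂ = |v₂ − v_a| = 1.327 km/s.
Δv = Δv₁ + Δv₂ = 2.146 + 1.327 = 3.473 km/s.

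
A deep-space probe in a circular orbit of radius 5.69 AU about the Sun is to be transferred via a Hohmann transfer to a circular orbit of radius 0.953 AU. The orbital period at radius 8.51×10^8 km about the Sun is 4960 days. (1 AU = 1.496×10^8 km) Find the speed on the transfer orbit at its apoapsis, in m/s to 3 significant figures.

v = 6680 m/s

From Kepler's third law T² = 4π²r³/μ at r = 8.51×10^8 km, T = 4960 days = 4960 × 86400 s = 4.28544×10^8 s: μ = 4π²r³/T² = 1.32482×10^11 km³/s².
In km: r₁ = 5.69 × 1.496×10^8 = 8.51224×10^8 km; r₂ = 0.953 × 1.496×10^8 = 1.425688×10^8 km.
Transfer-ellipse semi-major axis a_t = (r₁ + r₂)/2 = (8.51224×10^8 + 1.425688×10^8)/2 = 4.968964×10^8 km.
At apoapsis, r = 8.51224×10^8 km.
From the vis-viva equation, v = √[μ(2/r − 1/a_t)] = 6.682 km/s.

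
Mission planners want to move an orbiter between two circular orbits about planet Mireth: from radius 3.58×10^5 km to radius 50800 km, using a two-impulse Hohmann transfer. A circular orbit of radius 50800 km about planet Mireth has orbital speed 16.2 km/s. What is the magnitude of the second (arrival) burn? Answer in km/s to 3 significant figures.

Δv₂ = 5.24 km/s

From the circular-orbit relation v² = μ/r at r = 50800 km: μ = v²r = (16.2)² × 50800 = 1.33320×10^7 km³/s².
Transfer-ellipse semi-major axis a_t = (r₁ + r₂)/2 = (3.580×10^5 + 50800)/2 = 2.044×10^5 km.
On the circular orbit at r = 50800 km, v_c = √(μ/r) = 16.20 km/s.
Transfer-orbit speed at the same r (vis-viva, a = a_t): v_t = √[μ(2/r − 1/a_t)] = 21.44 km/s.
Δv₂ = |v_t − v_c| = |21.44 − 16.20| = 5.240 km/s.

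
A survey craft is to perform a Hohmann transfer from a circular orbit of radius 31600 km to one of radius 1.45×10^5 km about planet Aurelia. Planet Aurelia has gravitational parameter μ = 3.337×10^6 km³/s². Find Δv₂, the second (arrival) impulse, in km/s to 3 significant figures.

Semi-major axis of the transfer orbit: a_t = (31600 + 1.450×10^5)/2 = 88300 km.
On the circular orbit at r = 1.450×10^5 km, v_c = √(μ/r) = 4.797 km/s.
Transfer-orbit speed at the same r (vis-viva, a = a_t): v_t = √[μ(2/r − 1/a_t)] = 2.870 km/s.
Δv₂ = |v_t − v_c| = |2.870 − 4.797| = 1.927 km/s.

Δv₂ = 1.93 km/s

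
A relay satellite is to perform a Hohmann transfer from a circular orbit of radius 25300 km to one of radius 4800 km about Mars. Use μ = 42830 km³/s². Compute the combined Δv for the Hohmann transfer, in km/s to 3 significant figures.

Transfer-ellipse semi-major axis a_t = (r₁ + r₂)/2 = (25300 + 4800)/2 = 15050 km.
Circular speed at r₁: v₁ = √(μ/r₁) = √(42830/25300) = 1.3011 km/s.
On the transfer ellipse at r₁, vis-viva gives v_a = √[μ(2/r₁ − 1/a_t)] = 0.73479 km/s.
First burn Δv₁ = |v_a − v₁| = 0.5663 km/s.
Circular speed at r₂: v₂ = √(μ/r₂) = 2.9871 km/s.
Transfer-orbit speed at r₂: v_p = √[μ(2/r₂ − 1/a_t)] = 3.8730 km/s.
Second burn Δv₂ = |v₂ − v_p| = 0.8859 km/s.
Total Δv = Δv₁ + Δv₂ = 1.452 km/s.

Δv = 1.45 km/s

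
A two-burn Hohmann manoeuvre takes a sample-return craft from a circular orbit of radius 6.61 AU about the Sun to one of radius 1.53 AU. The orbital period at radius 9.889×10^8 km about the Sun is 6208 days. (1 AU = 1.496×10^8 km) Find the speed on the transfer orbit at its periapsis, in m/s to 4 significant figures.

From Kepler's third law T² = 4π²r³/μ at r = 9.889×10^8 km, T = 6208 days = 6208 × 86400 s = 5.363712×10^8 s: μ = 4π²r³/T² = 1.32705×10^11 km³/s².
In km: r₁ = 6.61 × 1.496×10^8 = 9.88856×10^8 km; r₂ = 1.53 × 1.496×10^8 = 2.28888×10^8 km.
The Hohmann ellipse has a_t = (r₁ + r₂)/2 = 6.08872×10^8 km.
The periapsis of the transfer ellipse is at r = 2.28888×10^8 km.
From the vis-viva equation, v = √[μ(2/r − 1/a_t)] = 30.69 km/s.

v = 30690 m/s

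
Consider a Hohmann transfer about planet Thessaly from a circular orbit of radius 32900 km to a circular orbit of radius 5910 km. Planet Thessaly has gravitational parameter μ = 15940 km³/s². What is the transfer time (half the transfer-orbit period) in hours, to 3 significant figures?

Transfer-ellipse semi-major axis a_t = (r₁ + r₂)/2 = (32900 + 5910)/2 = 19405 km.
By Kepler's third law the transfer-orbit period is T = 2π√(a_t³/μ), so t = T/2 = 67260 s.
Converting: 67260 s ÷ 3600 s/hour = 18.7 hours.

t = 18.7 hours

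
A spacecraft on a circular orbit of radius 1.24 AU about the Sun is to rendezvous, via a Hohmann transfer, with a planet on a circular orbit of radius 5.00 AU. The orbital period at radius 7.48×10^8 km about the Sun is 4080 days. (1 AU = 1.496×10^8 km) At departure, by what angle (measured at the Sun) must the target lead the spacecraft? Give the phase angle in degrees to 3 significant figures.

φ = 91.3°

From Kepler's third law T² = 4π²r³/μ at r = 7.48×10^8 km, T = 4080 days = 4080 × 86400 s = 3.52512×10^8 s: μ = 4π²r³/T² = 1.32959×10^11 km³/s².
In km: r₁ = 1.24 × 1.496×10^8 = 1.85504×10^8 km; r₂ = 5.00 × 1.496×10^8 = 7.480×10^8 km.
Semi-major axis of the transfer orbit: a_t = (1.85504×10^8 + 7.480×10^8)/2 = 4.66752×10^8 km.
Transfer time t = π√(a_t³/μ) = 8.68802×10^7 s.
The target's mean motion on its circular orbit is ω₂ = √(μ/r₂³) = 1.78240×10^-8 rad/s.
Angle swept by the target during transfer: ω₂·t = 1.5486 rad = 88.73°.
Arrival is 180° from departure on the ellipse, so φ = 180° − 88.73° = 91.3°.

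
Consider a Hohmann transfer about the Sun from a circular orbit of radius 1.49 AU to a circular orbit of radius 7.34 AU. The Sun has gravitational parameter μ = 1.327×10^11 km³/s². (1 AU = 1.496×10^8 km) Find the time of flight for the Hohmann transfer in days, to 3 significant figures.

In km: r₁ = 1.49 × 1.496×10^8 = 2.22904×10^8 km; r₂ = 7.34 × 1.496×10^8 = 1.098064×10^9 km.
Transfer-ellipse semi-major axis a_t = (r₁ + r₂)/2 = (2.22904×10^8 + 1.098064×10^9)/2 = 6.60484×10^8 km.
Half the transfer-orbit period gives t = π√(a_t³/μ) = 1.464×10^8 s.
Converting: 1.464×10^8 s ÷ 86400 s/day = 1690 days.

t = 1690 days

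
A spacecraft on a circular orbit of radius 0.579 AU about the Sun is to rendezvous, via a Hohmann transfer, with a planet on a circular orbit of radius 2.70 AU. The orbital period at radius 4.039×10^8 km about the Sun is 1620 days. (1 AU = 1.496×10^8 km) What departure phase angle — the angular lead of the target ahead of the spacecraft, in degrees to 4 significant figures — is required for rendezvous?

From Kepler's third law T² = 4π²r³/μ at r = 4.039×10^8 km, T = 1620 days = 1620 × 86400 s = 1.39968×10^8 s: μ = 4π²r³/T² = 1.32777×10^11 km³/s².
In km: r₁ = 0.579 × 1.496×10^8 = 8.66184×10^7 km; r₂ = 2.70 × 1.496×10^8 = 4.0392×10^8 km.
Transfer-ellipse semi-major axis a_t = (r₁ + r₂)/2 = (8.66184×10^7 + 4.0392×10^8)/2 = 2.452692×10^8 km.
The half-period of the transfer ellipse is t = π√(a_t³/μ) = 3.3117×10^7 s.
The target's mean motion on its circular orbit is ω₂ = √(μ/r₂³) = 4.4887×10^-8 rad/s.
Angle swept by the target during transfer: ω₂·t = 1.4865 rad = 85.17°.
Arrival is 180° from departure on the ellipse, so φ = 180° − 85.17° = 94.83°.

φ = 94.83°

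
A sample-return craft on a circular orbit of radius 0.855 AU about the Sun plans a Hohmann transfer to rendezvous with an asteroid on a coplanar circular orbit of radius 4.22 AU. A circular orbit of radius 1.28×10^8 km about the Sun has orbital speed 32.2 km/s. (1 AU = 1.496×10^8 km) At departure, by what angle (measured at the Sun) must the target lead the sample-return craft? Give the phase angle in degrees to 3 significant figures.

From the circular-orbit relation v² = μ/r at r = 1.28×10^8 km: μ = v²r = (32.2)² × 1.28×10^8 = 1.32716×10^11 km³/s².
In km: r₁ = 0.855 × 1.496×10^8 = 1.27908×10^8 km; r₂ = 4.22 × 1.496×10^8 = 6.31312×10^8 km.
Transfer-ellipse semi-major axis a_t = (r₁ + r₂)/2 = (1.27908×10^8 + 6.31312×10^8)/2 = 3.7961×10^8 km.
The half-period of the transfer ellipse is t = π√(a_t³/μ) = 6.3782×10^7 s.
The target's mean motion on its circular orbit is ω₂ = √(μ/r₂³) = 2.2966×10^-8 rad/s.
Angle swept by the target during transfer: ω₂·t = 1.4648 rad = 83.93°.
Arrival is 180° from departure on the ellipse, so φ = 180° − 83.93° = 96.1°.

φ = 96.1°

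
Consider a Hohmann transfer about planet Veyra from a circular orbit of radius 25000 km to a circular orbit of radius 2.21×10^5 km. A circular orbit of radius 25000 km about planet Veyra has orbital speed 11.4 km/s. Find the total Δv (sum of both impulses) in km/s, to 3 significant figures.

From the circular-orbit relation v² = μ/r at r = 25000 km: μ = v²r = (11.4)² × 25000 = 3.24900×10^6 km³/s².
Semi-major axis of the transfer orbit: a_t = (25000 + 2.210×10^5)/2 = 1.230×10^5 km.
Circular speed at r₁: v₁ = √(μ/r₁) = √(3.24900×10^6/25000) = 11.400 km/s.
On the transfer ellipse at r₁, vis-viva equation gives v_p = √[μ(2/r₁ − 1/a_t)] = 15.281 km/s.
First burn Δv₁ = |v_p − v₁| = 3.881 km/s.
Circular speed at r₂: v₂ = √(μ/r₂) = 3.8342 km/s.
Transfer-orbit speed at r₂: v_a = √[μ(2/r₂ − 1/a_t)] = 1.7286 km/s.
Second burn Δv₂ = |v₂ − v_a| = 2.106 km/s.
Δv = Δv₁ + Δv₂ = 3.881 + 2.106 = 5.987 km/s.

Δv = 5.99 km/s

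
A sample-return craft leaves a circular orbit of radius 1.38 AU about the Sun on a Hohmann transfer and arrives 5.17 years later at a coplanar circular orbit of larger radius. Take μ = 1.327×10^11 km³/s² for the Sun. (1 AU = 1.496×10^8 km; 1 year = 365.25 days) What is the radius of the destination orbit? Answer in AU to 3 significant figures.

r₂ = 8.11 AU

In km: r₁ = 1.38 × 1.496×10^8 = 2.06448×10^8 km.
Transfer time t = 5.17 years × 365.25 × 86400 s = 1.63152792×10^8 s, and t = π√(a_t³/μ).
So a_t = (μ t²/π²)^(1/3) = (1.327×10^11 × (1.63152792×10^8)² / π²)^(1/3) = 7.0999×10^8 km.
Since a_t = (r₁ + r₂)/2, r₂ = 2a_t − r₁ = 2×7.0999×10^8 − 2.06448×10^8 = 1.213532×10^9 km.
In AU: r₂ = 1.213532×10^9 / 1.496×10^8 = 8.11 AU.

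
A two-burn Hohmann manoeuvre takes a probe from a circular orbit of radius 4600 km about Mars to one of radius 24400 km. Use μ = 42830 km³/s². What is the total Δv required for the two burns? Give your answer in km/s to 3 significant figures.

Δv = 1.49 km/s

Semi-major axis of the transfer orbit: a_t = (4600 + 24400)/2 = 14500 km.
At r₁ the circular-orbit speed is v₁ = √(μ/r₁) = 3.0514 km/s.
On the transfer ellipse at r₁, v² = μ(2/r − 1/a) gives v_p = √[μ(2/r₁ − 1/a_t)] = 3.9583 km/s.
First burn Δv₁ = |v_p − v₁| = 0.9069 km/s.
At r₂, v₂ = √(μ/r₂) = 1.3249 km/s.
Transfer-orbit speed at r₂: v_a = √[μ(2/r₂ − 1/a_t)] = 0.74623 km/s.
Second burn Δv₂ = |v₂ − v_a| = 0.5787 km/s.
Total Δv = Δv₁ + Δv₂ = 1.486 km/s.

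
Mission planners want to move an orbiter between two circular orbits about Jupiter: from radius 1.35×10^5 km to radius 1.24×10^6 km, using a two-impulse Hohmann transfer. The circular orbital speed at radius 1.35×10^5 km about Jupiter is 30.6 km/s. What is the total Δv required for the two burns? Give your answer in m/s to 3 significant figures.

Δv = 16100 m/s

From the circular-orbit relation v² = μ/r at r = 1.35×10^5 km: μ = v²r = (30.6)² × 1.35×10^5 = 1.26409×10^8 km³/s².
The Hohmann ellipse has a_t = (r₁ + r₂)/2 = 6.875×10^5 km.
Circular speed at r₁: v₁ = √(μ/r₁) = √(1.26409×10^8/1.350×10^5) = 30.60 km/s.
Transfer-orbit speed at r₁ (v² = μ(2/r − 1/a)): v_p = √[μ(2/r₁ − 1/a_t)] = 41.10 km/s.
First burn Δv₁ = |v_p − v₁| = 10.50 km/s.
At r₂, v₂ = √(μ/r₂) = 10.097 km/s.
Transfer-orbit speed at r₂: v_a = √[μ(2/r₂ − 1/a_t)] = 4.4741 km/s.
Second burn Δv₂ = |v₂ − v_a| = 5.623 km/s.
Total Δv = Δv₁ + Δv₂ = 16.12 km/s.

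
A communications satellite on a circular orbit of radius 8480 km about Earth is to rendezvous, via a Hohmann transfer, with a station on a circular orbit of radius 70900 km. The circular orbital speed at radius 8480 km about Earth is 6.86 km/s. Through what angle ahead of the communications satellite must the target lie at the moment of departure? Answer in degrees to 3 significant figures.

From the circular-orbit relation v² = μ/r at r = 8480 km: μ = v²r = (6.86)² × 8480 = 3.99065×10^5 km³/s².
Transfer-ellipse semi-major axis a_t = (r₁ + r₂)/2 = (8480 + 70900)/2 = 39690 km.
The half-period of the transfer ellipse is t = π√(a_t³/μ) = 39323 s.
The target's mean motion on its circular orbit is ω₂ = √(μ/r₂³) = 3.3462×10^-5 rad/s.
Angle swept by the target during transfer: ω₂·t = 1.3158 rad = 75.39°.
The communications satellite traverses 180° on the transfer ellipse, so the target must lead by 180° − 75.39° = 105°.

φ = 105°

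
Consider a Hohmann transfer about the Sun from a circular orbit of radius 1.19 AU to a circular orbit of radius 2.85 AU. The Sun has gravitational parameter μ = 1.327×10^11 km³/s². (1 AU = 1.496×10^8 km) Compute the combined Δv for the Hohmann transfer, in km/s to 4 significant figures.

Δv = 9.229 km/s

In km: r₁ = 1.19 × 1.496×10^8 = 1.78024×10^8 km; r₂ = 2.85 × 1.496×10^8 = 4.2636×10^8 km.
Semi-major axis of the transfer orbit: a_t = (1.78024×10^8 + 4.2636×10^8)/2 = 3.02192×10^8 km.
At r₁ the circular-orbit speed is v₁ = √(μ/r₁) = 27.302 km/s.
Transfer-orbit speed at r₁ (vis-viva equation): v_p = √[μ(2/r₁ − 1/a_t)] = 32.430 km/s.
First burn Δv₁ = |v_p − v₁| = 5.128 km/s.
At r₂, v₂ = √(μ/r₂) = 17.642 km/s.
Transfer-orbit speed at r₂: v_a = √[μ(2/r₂ − 1/a_t)] = 13.541 km/s.
Second burn Δv₂ = |v₂ − v_a| = 4.101 km/s.
Δv = Δv₁ + Δv₂ = 5.128 + 4.101 = 9.229 km/s.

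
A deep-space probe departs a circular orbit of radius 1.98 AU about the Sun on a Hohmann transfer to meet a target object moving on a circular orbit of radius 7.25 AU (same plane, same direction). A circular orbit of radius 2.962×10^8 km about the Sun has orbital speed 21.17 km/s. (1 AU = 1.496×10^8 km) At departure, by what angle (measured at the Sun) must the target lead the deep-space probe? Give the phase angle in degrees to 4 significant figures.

φ = 88.58°

From the circular-orbit relation v² = μ/r at r = 2.962×10^8 km: μ = v²r = (21.17)² × 2.962×10^8 = 1.32748×10^11 km³/s².
In km: r₁ = 1.98 × 1.496×10^8 = 2.96208×10^8 km; r₂ = 7.25 × 1.496×10^8 = 1.0846×10^9 km.
Transfer-ellipse semi-major axis a_t = (r₁ + r₂)/2 = (2.96208×10^8 + 1.0846×10^9)/2 = 6.90404×10^8 km.
The half-period of the transfer ellipse is t = π√(a_t³/μ) = 1.5642×10^8 s.
Target angular speed ω₂ = √(μ/r₂³) = 1.0200×10^-8 rad/s.
Angle swept by the target during transfer: ω₂·t = 1.5955 rad = 91.42°.
The deep-space probe traverses 180° on the transfer ellipse, so the target must lead by 180° − 91.42° = 88.58°.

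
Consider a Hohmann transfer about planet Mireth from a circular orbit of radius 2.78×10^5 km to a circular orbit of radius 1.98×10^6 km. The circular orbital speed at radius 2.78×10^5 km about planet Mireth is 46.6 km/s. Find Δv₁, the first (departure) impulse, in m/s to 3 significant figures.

Δv₁ = 15100 m/s

From the circular-orbit relation v² = μ/r at r = 2.78×10^5 km: μ = v²r = (46.6)² × 2.78×10^5 = 6.03694×10^8 km³/s².
Semi-major axis of the transfer orbit: a_t = (2.780×10^5 + 1.980×10^6)/2 = 1.129×10^6 km.
Circular speed at r = 2.780×10^5 km: v_c = √(μ/r) = 46.60 km/s.
Vis-viva on the transfer ellipse at r = 2.780×10^5 km gives v_t = √[μ(2/r − 1/a_t)] = 61.71 km/s.
Δv₁ = |v_t − v_c| = |61.71 − 46.60| = 15.11 km/s.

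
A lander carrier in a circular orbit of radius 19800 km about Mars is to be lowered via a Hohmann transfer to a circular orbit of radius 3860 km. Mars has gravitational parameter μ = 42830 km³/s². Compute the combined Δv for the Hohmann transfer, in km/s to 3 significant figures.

Δv = 1.61 km/s

The Hohmann ellipse has a_t = (r₁ + r₂)/2 = 11830 km.
Circular speed at r₁: v₁ = √(μ/r₁) = √(42830/19800) = 1.47076 km/s.
On the transfer ellipse at r₁, v² = μ(2/r − 1/a) gives v_a = √[μ(2/r₁ − 1/a_t)] = 0.840123 km/s.
First burn Δv₁ = |v_a − v₁| = 0.6306 km/s.
At r₂, v₂ = √(μ/r₂) = 3.3310 km/s.
Transfer-orbit speed at r₂: v_p = √[μ(2/r₂ − 1/a_t)] = 4.3094 km/s.
Second burn Δv₂ = |v₂ − v_p| = 0.9784 km/s.
Total Δv = Δv₁ + Δv₂ = 1.609 km/s.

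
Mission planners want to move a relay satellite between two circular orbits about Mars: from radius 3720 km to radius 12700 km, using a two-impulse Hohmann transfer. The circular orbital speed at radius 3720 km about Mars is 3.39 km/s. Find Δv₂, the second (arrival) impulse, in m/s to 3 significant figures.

From the circular-orbit relation v² = μ/r at r = 3720 km: μ = v²r = (3.39)² × 3720 = 42750.6 km³/s².
Semi-major axis of the transfer orbit: a_t = (3720 + 12700)/2 = 8210 km.
Circular speed at r = 12700 km: v_c = √(μ/r) = 1.8347 km/s.
Transfer-orbit speed at the same r (vis-viva, a = a_t): v_t = √[μ(2/r − 1/a_t)] = 1.2350 km/s.
Δv₂ = |v_t − v_c| = |1.2350 − 1.8347| = 0.5997 km/s.

Δv₂ = 600 m/s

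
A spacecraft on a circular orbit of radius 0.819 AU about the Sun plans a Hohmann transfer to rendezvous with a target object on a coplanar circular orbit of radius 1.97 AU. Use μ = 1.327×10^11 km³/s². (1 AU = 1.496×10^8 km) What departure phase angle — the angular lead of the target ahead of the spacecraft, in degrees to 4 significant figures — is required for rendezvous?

φ = 72.80°

In km: r₁ = 0.819 × 1.496×10^8 = 1.225224×10^8 km; r₂ = 1.97 × 1.496×10^8 = 2.94712×10^8 km.
The Hohmann ellipse has a_t = (r₁ + r₂)/2 = 2.086172×10^8 km.
The half-period of the transfer ellipse is t = π√(a_t³/μ) = 2.599×10^7 s.
Target angular speed ω₂ = √(μ/r₂³) = 7.200×10^-8 rad/s.
Angle swept by the target during transfer: ω₂·t = 1.871 rad = 107.2°.
Arrival is 180° from departure on the ellipse, so φ = 180° − 107.2° = 72.80°.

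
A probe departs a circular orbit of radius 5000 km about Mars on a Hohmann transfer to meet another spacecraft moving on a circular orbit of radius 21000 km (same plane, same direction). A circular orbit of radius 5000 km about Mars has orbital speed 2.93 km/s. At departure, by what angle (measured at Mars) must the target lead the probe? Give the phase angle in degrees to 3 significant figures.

From the circular-orbit relation v² = μ/r at r = 5000 km: μ = v²r = (2.93)² × 5000 = 42924.5 km³/s².
Semi-major axis of the transfer orbit: a_t = (5000 + 21000)/2 = 13000 km.
Transfer time t = π√(a_t³/μ) = 22476 s.
Target angular speed ω₂ = √(μ/r₂³) = 6.8081×10^-5 rad/s.
Angle swept by the target during transfer: ω₂·t = 1.5302 rad = 87.67°.
Arrival is 180° from departure on the ellipse, so φ = 180° − 87.67° = 92.3°.

φ = 92.3°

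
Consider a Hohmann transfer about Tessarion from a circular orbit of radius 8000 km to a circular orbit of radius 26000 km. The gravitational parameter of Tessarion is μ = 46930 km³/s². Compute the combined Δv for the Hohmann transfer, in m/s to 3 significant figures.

Δv = 995 m/s

Transfer-ellipse semi-major axis a_t = (r₁ + r₂)/2 = (8000 + 26000)/2 = 17000 km.
At r₁ the circular-orbit speed is v₁ = √(μ/r₁) = 2.422034 km/s.
On the transfer ellipse at r₁, vis-viva equation gives v_p = √[μ(2/r₁ − 1/a_t)] = 2.995315 km/s.
First burn Δv₁ = |v_p − v₁| = 0.573281 km/s.
Circular speed at r₂: v₂ = √(μ/r₂) = 1.343503 km/s.
Transfer-orbit speed at r₂: v_a = √[μ(2/r₂ − 1/a_t)] = 0.9216354 km/s.
Second burn Δv₂ = |v₂ − v_a| = 0.421868 km/s.
Δv = Δv₁ + Δv₂ = 0.573281 + 0.421868 = 0.9951 km/s.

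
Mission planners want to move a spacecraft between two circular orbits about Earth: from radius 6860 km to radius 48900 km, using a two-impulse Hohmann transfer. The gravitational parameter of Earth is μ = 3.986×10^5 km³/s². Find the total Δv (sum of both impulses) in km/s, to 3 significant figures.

Δv = 3.91 km/s

Semi-major axis of the transfer orbit: a_t = (6860 + 48900)/2 = 27880 km.
Circular speed at r₁: v₁ = √(μ/r₁) = √(3.986×10^5/6860) = 7.62266 km/s.
Transfer-orbit speed at r₁ (vis-viva): v_p = √[μ(2/r₁ − 1/a_t)] = 10.0952 km/s.
First burn Δv₁ = |v_p − v₁| = 2.4725 km/s.
Circular speed at r₂: v₂ = √(μ/r₂) = 2.85505 km/s.
Transfer-orbit speed at r₂: v_a = √[μ(2/r₂ − 1/a_t)] = 1.41622 km/s.
Second burn Δv₂ = |v₂ − v_a| = 1.4388 km/s.
Δv = Δv₁ + Δv₂ = 2.4725 + 1.4388 = 3.911 km/s.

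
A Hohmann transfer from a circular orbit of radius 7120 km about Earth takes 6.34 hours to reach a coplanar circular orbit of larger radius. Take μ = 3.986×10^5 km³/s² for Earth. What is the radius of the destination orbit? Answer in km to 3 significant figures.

r₂ = 48100 km

Transfer time t = 6.34 hours = 22824 s, and t = π√(a_t³/μ).
So a_t = (μ t²/π²)^(1/3) = (3.986×10^5 × (22824)² / π²)^(1/3) = 27606 km.
Since a_t = (r₁ + r₂)/2, r₂ = 2a_t − r₁ = 2×27606 − 7120 = 48092 km.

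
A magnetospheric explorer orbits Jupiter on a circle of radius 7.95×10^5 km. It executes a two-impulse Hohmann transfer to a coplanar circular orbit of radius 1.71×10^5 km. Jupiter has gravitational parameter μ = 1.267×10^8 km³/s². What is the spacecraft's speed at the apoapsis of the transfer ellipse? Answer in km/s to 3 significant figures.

v = 7.51 km/s

Semi-major axis of the transfer orbit: a_t = (7.950×10^5 + 1.710×10^5)/2 = 4.830×10^5 km.
The apoapsis of the transfer ellipse is at r = 7.950×10^5 km.
Applying v² = μ(2/r − 1/a_t): v = 7.512 km/s.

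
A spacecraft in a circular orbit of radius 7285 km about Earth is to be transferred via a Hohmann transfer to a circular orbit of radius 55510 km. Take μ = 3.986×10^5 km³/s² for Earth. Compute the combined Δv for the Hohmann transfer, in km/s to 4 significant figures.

The Hohmann ellipse has a_t = (r₁ + r₂)/2 = 31397.5 km.
At r₁ the circular-orbit speed is v₁ = √(μ/r₁) = 7.397 km/s.
On the transfer ellipse at r₁, vis-viva gives v_p = √[μ(2/r₁ − 1/a_t)] = 9.835 km/s.
First burn Δv₁ = |v_p − v₁| = 2.438 km/s.
Circular speed at r₂: v₂ = √(μ/r₂) = 2.680 km/s.
Transfer-orbit speed at r₂: v_a = √[μ(2/r₂ − 1/a_t)] = 1.291 km/s.
Second burn Δv₂ = |v₂ − v_a| = 1.389 km/s.
Total Δv = Δv₁ + Δv₂ = 3.827 km/s.

Δv = 3.827 km/s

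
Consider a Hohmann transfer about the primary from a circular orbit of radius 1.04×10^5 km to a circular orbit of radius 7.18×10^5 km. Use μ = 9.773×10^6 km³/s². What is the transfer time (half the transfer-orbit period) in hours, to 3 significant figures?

Semi-major axis of the transfer orbit: a_t = (1.040×10^5 + 7.180×10^5)/2 = 4.110×10^5 km.
By Kepler's third law the transfer-orbit period is T = 2π√(a_t³/μ), so t = T/2 = 2.648×10^5 s.
Converting: 2.648×10^5 s ÷ 3600 s/hour = 73.6 hours.

t = 73.6 hours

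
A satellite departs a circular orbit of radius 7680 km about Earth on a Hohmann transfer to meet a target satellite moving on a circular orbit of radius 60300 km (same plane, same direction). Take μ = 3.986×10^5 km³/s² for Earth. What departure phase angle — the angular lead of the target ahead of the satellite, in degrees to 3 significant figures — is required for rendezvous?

Semi-major axis of the transfer orbit: a_t = (7680 + 60300)/2 = 33990 km.
The half-period of the transfer ellipse is t = π√(a_t³/μ) = 31182 s.
The target's mean motion on its circular orbit is ω₂ = √(μ/r₂³) = 4.2638×10^-5 rad/s.
Angle swept by the target during transfer: ω₂·t = 1.32954 rad = 76.18°.
The satellite traverses 180° on the transfer ellipse, so the target must lead by 180° − 76.18° = 104°.

φ = 104°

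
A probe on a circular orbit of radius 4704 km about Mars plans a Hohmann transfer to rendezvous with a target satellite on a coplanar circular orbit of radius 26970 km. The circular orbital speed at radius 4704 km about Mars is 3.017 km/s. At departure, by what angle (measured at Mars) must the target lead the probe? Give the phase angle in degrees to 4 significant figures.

From the circular-orbit relation v² = μ/r at r = 4704 km: μ = v²r = (3.017)² × 4704 = 42817.2 km³/s².
The Hohmann ellipse has a_t = (r₁ + r₂)/2 = 15837 km.
Transfer time t = π√(a_t³/μ) = 30259 s.
The target's mean motion on its circular orbit is ω₂ = √(μ/r₂³) = 4.6718×10^-5 rad/s.
Angle swept by the target during transfer: ω₂·t = 1.41364 rad = 81.00°.
Arrival is 180° from departure on the ellipse, so φ = 180° − 81.00° = 99.00°.

φ = 99.00°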